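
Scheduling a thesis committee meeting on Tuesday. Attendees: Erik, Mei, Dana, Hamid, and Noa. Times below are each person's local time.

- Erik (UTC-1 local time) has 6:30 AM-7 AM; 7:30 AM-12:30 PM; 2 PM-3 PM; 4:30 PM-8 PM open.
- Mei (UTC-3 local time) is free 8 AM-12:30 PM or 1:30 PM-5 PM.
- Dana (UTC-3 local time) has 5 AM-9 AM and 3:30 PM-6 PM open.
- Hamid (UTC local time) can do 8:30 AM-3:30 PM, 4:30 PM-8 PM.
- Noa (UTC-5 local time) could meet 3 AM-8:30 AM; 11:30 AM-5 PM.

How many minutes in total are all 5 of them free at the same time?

Erik in UTC: 07:30-08:00, 08:30-13:30, 15:00-16:00, 17:30-21:00 (add 1h to convert from UTC-1).
Mei in UTC: 11:00-15:30, 16:30-20:00 (add 3h to convert from UTC-3).
Dana in UTC: 08:00-12:00, 18:30-21:00 (add 3h to convert from UTC-3).
Hamid in UTC: 08:30-15:30, 16:30-20:00.
Noa in UTC: 08:00-13:30, 16:30-22:00 (add 5h to convert from UTC-5).
Erik ∩ Mei: 11:00-13:30, 15:00-15:30, 17:30-20:00.
Erik ∩ Mei ∩ Dana: 11:00-12:00, 18:30-20:00.
Erik ∩ Mei ∩ Dana ∩ Hamid: 11:00-12:00, 18:30-20:00.
Erik ∩ Mei ∩ Dana ∩ Hamid ∩ Noa: 11:00-12:00, 18:30-20:00.
Those are the intersection windows.
Summing the common windows: 60 + 90 = 150 minutes.

150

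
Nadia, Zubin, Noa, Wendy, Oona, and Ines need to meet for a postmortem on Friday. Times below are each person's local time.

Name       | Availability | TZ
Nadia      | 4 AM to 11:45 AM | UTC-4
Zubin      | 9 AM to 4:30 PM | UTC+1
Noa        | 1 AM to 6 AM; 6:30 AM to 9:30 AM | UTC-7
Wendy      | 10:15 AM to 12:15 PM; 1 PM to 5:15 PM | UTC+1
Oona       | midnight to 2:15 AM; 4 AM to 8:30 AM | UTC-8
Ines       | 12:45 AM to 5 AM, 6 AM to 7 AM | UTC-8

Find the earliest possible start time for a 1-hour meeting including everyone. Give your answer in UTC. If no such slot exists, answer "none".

09:15

Nadia in UTC: 08:00-15:45 (add 4h to convert from UTC-4).
Zubin in UTC: 08:00-15:30 (subtract 1h to convert from UTC+1).
Noa in UTC: 08:00-13:00, 13:30-16:30 (add 7h to convert from UTC-7).
Wendy in UTC: 09:15-11:15, 12:00-16:15 (subtract 1h to convert from UTC+1).
Oona in UTC: 08:00-10:15, 12:00-16:30 (add 8h to convert from UTC-8).
Ines in UTC: 08:45-13:00, 14:00-15:00 (add 8h to convert from UTC-8).
Nadia ∩ Zubin: 08:00-15:30.
Nadia ∩ Zubin ∩ Noa: 08:00-13:00, 13:30-15:30.
Nadia ∩ Zubin ∩ Noa ∩ Wendy: 09:15-11:15, 12:00-13:00, 13:30-15:30.
Nadia ∩ Zubin ∩ Noa ∩ Wendy ∩ Oona: 09:15-10:15, 12:00-13:00, 13:30-15:30.
Nadia ∩ Zubin ∩ Noa ∩ Wendy ∩ Oona ∩ Ines: 09:15-10:15, 12:00-13:00, 14:00-15:00.
The first common window of at least 60 minutes is 09:15-10:15, so the earliest start is 09:15.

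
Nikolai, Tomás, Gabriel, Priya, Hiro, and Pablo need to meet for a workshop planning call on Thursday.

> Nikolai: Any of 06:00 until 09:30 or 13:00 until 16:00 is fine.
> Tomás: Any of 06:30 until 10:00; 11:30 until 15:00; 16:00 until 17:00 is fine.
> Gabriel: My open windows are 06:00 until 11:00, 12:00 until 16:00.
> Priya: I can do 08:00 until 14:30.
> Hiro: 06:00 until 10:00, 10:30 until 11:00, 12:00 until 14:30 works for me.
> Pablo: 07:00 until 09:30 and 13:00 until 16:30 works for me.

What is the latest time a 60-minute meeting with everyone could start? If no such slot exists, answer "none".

Nikolai ∩ Tomás: 06:30-09:30, 13:00-15:00.
Nikolai ∩ Tomás ∩ Gabriel: 06:30-09:30, 13:00-15:00.
Nikolai ∩ Tomás ∩ Gabriel ∩ Priya: 08:00-09:30, 13:00-14:30.
Nikolai ∩ Tomás ∩ Gabriel ∩ Priya ∩ Hiro: 08:00-09:30, 13:00-14:30.
Nikolai ∩ Tomás ∩ Gabriel ∩ Priya ∩ Hiro ∩ Pablo: 08:00-09:30, 13:00-14:30.
The last common window of at least 60 minutes is 13:00-14:30; a 60-minute meeting can start as late as 13:30 and still end by 14:30.

13:30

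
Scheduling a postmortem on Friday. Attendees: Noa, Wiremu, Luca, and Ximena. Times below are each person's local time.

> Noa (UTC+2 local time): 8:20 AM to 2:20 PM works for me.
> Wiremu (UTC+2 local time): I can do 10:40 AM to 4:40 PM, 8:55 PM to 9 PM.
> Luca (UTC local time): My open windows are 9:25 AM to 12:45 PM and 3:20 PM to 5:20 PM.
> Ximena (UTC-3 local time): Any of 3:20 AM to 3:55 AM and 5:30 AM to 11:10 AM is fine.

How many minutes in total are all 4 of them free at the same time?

175

Noa in UTC: 06:20-12:20 (subtract 2h to convert from UTC+2).
Wiremu in UTC: 08:40-14:40, 18:55-19:00 (subtract 2h to convert from UTC+2).
Luca in UTC: 09:25-12:45, 15:20-17:20.
Ximena in UTC: 06:20-06:55, 08:30-14:10 (add 3h to convert from UTC-3).
Noa ∩ Wiremu: 08:40-12:20.
Noa ∩ Wiremu ∩ Luca: 09:25-12:20.
Noa ∩ Wiremu ∩ Luca ∩ Ximena: 09:25-12:20.
That's a single block of 175 minutes.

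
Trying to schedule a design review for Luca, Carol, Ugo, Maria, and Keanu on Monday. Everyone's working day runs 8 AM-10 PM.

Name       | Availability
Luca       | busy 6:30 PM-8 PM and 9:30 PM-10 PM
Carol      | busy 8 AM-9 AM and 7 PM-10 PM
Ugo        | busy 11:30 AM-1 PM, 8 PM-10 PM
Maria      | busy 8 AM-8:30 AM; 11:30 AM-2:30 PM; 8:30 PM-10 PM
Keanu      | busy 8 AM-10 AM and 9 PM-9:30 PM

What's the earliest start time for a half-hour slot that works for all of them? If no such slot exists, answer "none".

Luca free: 08:00-18:30, 20:00-21:30 (invert busy blocks within the working day).
Carol free: 09:00-19:00 (invert busy blocks within the working day).
Ugo free: 08:00-11:30, 13:00-20:00 (invert busy blocks within the working day).
Maria free: 08:30-11:30, 14:30-20:30 (invert busy blocks within the working day).
Keanu free: 10:00-21:00, 21:30-22:00 (invert busy blocks within the working day).
Luca ∩ Carol: 09:00-18:30.
Luca ∩ Carol ∩ Ugo: 09:00-11:30, 13:00-18:30.
Luca ∩ Carol ∩ Ugo ∩ Maria: 09:00-11:30, 14:30-18:30.
Luca ∩ Carol ∩ Ugo ∩ Maria ∩ Keanu: 10:00-11:30, 14:30-18:30.
So the common availability across everyone is 10:00-11:30, 14:30-18:30.
The first common window of at least 30 minutes is 10:00-11:30, so the earliest start is 10:00.

10:00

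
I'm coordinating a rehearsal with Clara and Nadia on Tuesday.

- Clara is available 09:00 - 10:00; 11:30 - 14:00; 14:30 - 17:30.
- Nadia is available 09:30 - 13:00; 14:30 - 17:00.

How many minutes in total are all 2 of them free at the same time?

Clara ∩ Nadia: 09:30-10:00, 11:30-13:00, 14:30-17:00.
Summing the common windows: 30 + 90 + 150 = 270 minutes.

270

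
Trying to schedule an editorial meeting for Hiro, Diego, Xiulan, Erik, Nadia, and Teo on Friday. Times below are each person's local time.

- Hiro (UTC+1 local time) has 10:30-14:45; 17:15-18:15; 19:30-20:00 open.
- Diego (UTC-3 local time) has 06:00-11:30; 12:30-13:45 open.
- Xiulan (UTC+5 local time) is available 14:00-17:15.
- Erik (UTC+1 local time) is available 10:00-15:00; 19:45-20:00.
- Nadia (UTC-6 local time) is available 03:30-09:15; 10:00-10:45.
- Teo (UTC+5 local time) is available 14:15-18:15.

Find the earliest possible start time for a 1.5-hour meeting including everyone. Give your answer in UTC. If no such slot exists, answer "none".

Hiro in UTC: 09:30-13:45, 16:15-17:15, 18:30-19:00 (subtract 1h to convert from UTC+1).
Diego in UTC: 09:00-14:30, 15:30-16:45 (add 3h to convert from UTC-3).
Xiulan in UTC: 09:00-12:15 (subtract 5h to convert from UTC+5).
Erik in UTC: 09:00-14:00, 18:45-19:00 (subtract 1h to convert from UTC+1).
Nadia in UTC: 09:30-15:15, 16:00-16:45 (add 6h to convert from UTC-6).
Teo in UTC: 09:15-13:15 (subtract 5h to convert from UTC+5).
Hiro ∩ Diego: 09:30-13:45, 16:15-16:45.
Hiro ∩ Diego ∩ Xiulan: 09:30-12:15.
Hiro ∩ Diego ∩ Xiulan ∩ Erik: 09:30-12:15.
Hiro ∩ Diego ∩ Xiulan ∩ Erik ∩ Nadia: 09:30-12:15.
Hiro ∩ Diego ∩ Xiulan ∩ Erik ∩ Nadia ∩ Teo: 09:30-12:15.
The first common window of at least 90 minutes is 09:30-12:15, so the earliest start is 09:30.

09:30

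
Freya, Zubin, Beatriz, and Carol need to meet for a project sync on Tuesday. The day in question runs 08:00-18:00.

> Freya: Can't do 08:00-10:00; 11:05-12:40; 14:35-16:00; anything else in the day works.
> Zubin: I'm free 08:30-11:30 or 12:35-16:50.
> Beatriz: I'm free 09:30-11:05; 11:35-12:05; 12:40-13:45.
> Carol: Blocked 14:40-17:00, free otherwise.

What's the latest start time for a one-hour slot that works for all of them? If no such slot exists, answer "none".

12:45

Freya free: 10:00-11:05, 12:40-14:35, 16:00-18:00 (invert busy blocks within the working day).
Zubin free: 08:30-11:30, 12:35-16:50.
Beatriz free: 09:30-11:05, 11:35-12:05, 12:40-13:45.
Carol free: 08:00-14:40, 17:00-18:00 (invert busy blocks within the working day).
Freya ∩ Zubin: 10:00-11:05, 12:40-14:35, 16:00-16:50.
Freya ∩ Zubin ∩ Beatriz: 10:00-11:05, 12:40-13:45.
Freya ∩ Zubin ∩ Beatriz ∩ Carol: 10:00-11:05, 12:40-13:45.
The last common window of at least 60 minutes is 12:40-13:45; a 60-minute meeting can start as late as 12:45 and still end by 13:45.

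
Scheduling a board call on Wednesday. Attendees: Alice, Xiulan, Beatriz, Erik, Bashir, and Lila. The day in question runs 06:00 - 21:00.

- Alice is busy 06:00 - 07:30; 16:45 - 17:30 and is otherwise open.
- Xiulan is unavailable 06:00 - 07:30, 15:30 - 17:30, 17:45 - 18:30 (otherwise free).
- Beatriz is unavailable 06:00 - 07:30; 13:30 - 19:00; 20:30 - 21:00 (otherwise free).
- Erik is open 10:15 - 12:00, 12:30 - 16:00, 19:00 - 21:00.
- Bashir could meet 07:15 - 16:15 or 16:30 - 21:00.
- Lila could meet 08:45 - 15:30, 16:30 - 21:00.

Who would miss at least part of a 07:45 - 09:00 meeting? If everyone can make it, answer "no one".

Erik, Lila

Alice free: 07:30-16:45, 17:30-21:00 (invert busy blocks within the working day).
Xiulan free: 07:30-15:30, 17:30-17:45, 18:30-21:00 (invert busy blocks within the working day).
Beatriz free: 07:30-13:30, 19:00-20:30 (invert busy blocks within the working day).
Erik free: 10:15-12:00, 12:30-16:00, 19:00-21:00.
Bashir free: 07:15-16:15, 16:30-21:00.
Lila free: 08:45-15:30, 16:30-21:00.
Alice: free for 07:45-09:00. Xiulan: free for 07:45-09:00. Beatriz: free for 07:45-09:00. Erik: not fully free for 07:45-09:00. Bashir: free for 07:45-09:00. Lila: not fully free for 07:45-09:00.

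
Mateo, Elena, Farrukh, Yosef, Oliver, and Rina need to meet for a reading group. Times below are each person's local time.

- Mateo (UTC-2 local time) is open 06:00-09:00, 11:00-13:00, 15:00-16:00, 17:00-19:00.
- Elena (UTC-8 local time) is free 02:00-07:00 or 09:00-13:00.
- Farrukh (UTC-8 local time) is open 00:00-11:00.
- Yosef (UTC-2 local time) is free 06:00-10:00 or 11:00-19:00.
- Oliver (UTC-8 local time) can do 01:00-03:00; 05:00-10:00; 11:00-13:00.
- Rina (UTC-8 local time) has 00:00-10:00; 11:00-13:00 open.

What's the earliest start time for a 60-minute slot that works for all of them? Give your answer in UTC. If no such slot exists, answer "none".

10:00

Mateo in UTC: 08:00-11:00, 13:00-15:00, 17:00-18:00, 19:00-21:00 (add 2h to convert from UTC-2).
Elena in UTC: 10:00-15:00, 17:00-21:00 (add 8h to convert from UTC-8).
Farrukh in UTC: 08:00-19:00 (add 8h to convert from UTC-8).
Yosef in UTC: 08:00-12:00, 13:00-21:00 (add 2h to convert from UTC-2).
Oliver in UTC: 09:00-11:00, 13:00-18:00, 19:00-21:00 (add 8h to convert from UTC-8).
Rina in UTC: 08:00-18:00, 19:00-21:00 (add 8h to convert from UTC-8).
Mateo ∩ Elena: 10:00-11:00, 13:00-15:00, 17:00-18:00, 19:00-21:00.
Mateo ∩ Elena ∩ Farrukh: 10:00-11:00, 13:00-15:00, 17:00-18:00.
Mateo ∩ Elena ∩ Farrukh ∩ Yosef: 10:00-11:00, 13:00-15:00, 17:00-18:00.
Mateo ∩ Elena ∩ Farrukh ∩ Yosef ∩ Oliver: 10:00-11:00, 13:00-15:00, 17:00-18:00.
Mateo ∩ Elena ∩ Farrukh ∩ Yosef ∩ Oliver ∩ Rina: 10:00-11:00, 13:00-15:00, 17:00-18:00.
The first common window of at least 60 minutes is 10:00-11:00, so the earliest start is 10:00.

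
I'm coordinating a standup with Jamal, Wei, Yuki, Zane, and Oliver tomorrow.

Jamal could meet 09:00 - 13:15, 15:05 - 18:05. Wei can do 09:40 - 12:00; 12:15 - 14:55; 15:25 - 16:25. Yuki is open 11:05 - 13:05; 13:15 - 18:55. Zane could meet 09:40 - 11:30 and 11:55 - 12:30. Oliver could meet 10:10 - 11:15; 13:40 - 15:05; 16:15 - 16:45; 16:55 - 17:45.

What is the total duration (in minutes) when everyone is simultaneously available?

Jamal ∩ Wei: 09:40-12:00, 12:15-13:15, 15:25-16:25.
Jamal ∩ Wei ∩ Yuki: 11:05-12:00, 12:15-13:05, 15:25-16:25.
Jamal ∩ Wei ∩ Yuki ∩ Zane: 11:05-11:30, 11:55-12:00, 12:15-12:30.
Jamal ∩ Wei ∩ Yuki ∩ Zane ∩ Oliver: 11:05-11:15.
Those are the intersection windows.
That's a single block of 10 minutes.

10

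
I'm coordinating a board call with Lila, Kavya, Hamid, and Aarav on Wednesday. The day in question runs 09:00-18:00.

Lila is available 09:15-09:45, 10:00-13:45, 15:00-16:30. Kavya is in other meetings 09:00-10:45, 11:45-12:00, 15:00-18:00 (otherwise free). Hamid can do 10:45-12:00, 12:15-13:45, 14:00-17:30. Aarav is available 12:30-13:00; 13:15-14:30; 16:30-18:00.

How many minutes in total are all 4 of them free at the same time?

60

Lila free: 09:15-09:45, 10:00-13:45, 15:00-16:30.
Kavya free: 10:45-11:45, 12:00-15:00 (invert busy blocks within the working day).
Hamid free: 10:45-12:00, 12:15-13:45, 14:00-17:30.
Aarav free: 12:30-13:00, 13:15-14:30, 16:30-18:00.
Lila ∩ Kavya: 10:45-11:45, 12:00-13:45.
Lila ∩ Kavya ∩ Hamid: 10:45-11:45, 12:15-13:45.
Lila ∩ Kavya ∩ Hamid ∩ Aarav: 12:30-13:00, 13:15-13:45.
Summing the common windows: 30 + 30 = 60 minutes.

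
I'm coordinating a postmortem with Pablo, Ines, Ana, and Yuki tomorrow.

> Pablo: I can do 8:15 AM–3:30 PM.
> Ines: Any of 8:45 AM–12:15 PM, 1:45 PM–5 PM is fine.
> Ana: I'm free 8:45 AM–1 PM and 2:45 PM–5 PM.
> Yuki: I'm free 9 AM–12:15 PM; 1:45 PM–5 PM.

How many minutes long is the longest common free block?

Pablo ∩ Ines: 08:45-12:15, 13:45-15:30.
Pablo ∩ Ines ∩ Ana: 08:45-12:15, 14:45-15:30.
Pablo ∩ Ines ∩ Ana ∩ Yuki: 09:00-12:15, 14:45-15:30.
The longest is 09:00-12:15 at 195 minutes.

195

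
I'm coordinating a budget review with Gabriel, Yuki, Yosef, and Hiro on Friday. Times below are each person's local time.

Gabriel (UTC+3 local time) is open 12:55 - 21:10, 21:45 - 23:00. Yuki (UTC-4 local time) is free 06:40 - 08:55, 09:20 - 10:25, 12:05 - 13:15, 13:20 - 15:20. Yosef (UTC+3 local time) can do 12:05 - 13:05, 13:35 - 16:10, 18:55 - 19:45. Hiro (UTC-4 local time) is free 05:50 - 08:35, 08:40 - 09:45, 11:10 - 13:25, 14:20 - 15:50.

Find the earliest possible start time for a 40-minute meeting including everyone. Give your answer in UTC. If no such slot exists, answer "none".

10:40

Gabriel in UTC: 09:55-18:10, 18:45-20:00 (subtract 3h to convert from UTC+3).
Yuki in UTC: 10:40-12:55, 13:20-14:25, 16:05-17:15, 17:20-19:20 (add 4h to convert from UTC-4).
Yosef in UTC: 09:05-10:05, 10:35-13:10, 15:55-16:45 (subtract 3h to convert from UTC+3).
Hiro in UTC: 09:50-12:35, 12:40-13:45, 15:10-17:25, 18:20-19:50 (add 4h to convert from UTC-4).
Gabriel ∩ Yuki: 10:40-12:55, 13:20-14:25, 16:05-17:15, 17:20-18:10, 18:45-19:20.
Gabriel ∩ Yuki ∩ Yosef: 10:40-12:55, 16:05-16:45.
Gabriel ∩ Yuki ∩ Yosef ∩ Hiro: 10:40-12:35, 12:40-12:55, 16:05-16:45.
Those are the intersection windows.
The first common window of at least 40 minutes is 10:40-12:35, so the earliest start is 10:40.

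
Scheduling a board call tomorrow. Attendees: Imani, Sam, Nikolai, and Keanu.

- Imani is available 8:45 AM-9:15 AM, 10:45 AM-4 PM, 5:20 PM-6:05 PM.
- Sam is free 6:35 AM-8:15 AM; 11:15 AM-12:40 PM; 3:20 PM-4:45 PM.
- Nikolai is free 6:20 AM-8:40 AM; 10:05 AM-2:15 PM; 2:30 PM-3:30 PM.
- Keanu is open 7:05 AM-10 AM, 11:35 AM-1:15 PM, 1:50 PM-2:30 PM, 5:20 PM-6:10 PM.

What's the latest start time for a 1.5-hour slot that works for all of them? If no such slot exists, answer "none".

none

Imani ∩ Sam: 11:15-12:40, 15:20-16:00.
Imani ∩ Sam ∩ Nikolai: 11:15-12:40, 15:20-15:30.
Imani ∩ Sam ∩ Nikolai ∩ Keanu: 11:35-12:40.
So the common availability across everyone is 11:35-12:40.
No common window is at least 90 minutes long.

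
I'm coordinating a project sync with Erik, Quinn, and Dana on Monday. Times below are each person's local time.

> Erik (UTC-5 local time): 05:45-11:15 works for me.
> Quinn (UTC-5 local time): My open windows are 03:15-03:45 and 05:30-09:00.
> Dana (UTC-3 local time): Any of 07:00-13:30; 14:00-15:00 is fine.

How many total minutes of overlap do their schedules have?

195

Erik in UTC: 10:45-16:15 (add 5h to convert from UTC-5).
Quinn in UTC: 08:15-08:45, 10:30-14:00 (add 5h to convert from UTC-5).
Dana in UTC: 10:00-16:30, 17:00-18:00 (add 3h to convert from UTC-3).
Erik ∩ Quinn: 10:45-14:00.
Erik ∩ Quinn ∩ Dana: 10:45-14:00.
So the common availability across everyone is 10:45-14:00.
That's a single block of 195 minutes.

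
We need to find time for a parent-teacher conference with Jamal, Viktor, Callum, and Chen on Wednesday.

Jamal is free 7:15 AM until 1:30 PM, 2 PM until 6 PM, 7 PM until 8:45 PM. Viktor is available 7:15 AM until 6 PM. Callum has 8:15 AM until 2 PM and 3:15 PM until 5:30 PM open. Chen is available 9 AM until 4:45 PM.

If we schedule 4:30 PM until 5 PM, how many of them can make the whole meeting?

Jamal, Viktor, and Callum can make the full 16:30-17:00 slot — that's 3.

3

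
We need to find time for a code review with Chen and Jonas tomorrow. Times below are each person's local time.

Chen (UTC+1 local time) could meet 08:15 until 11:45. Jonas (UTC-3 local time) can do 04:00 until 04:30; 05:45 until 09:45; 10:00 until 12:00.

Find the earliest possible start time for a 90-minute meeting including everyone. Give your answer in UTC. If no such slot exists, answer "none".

Chen in UTC: 07:15-10:45 (subtract 1h to convert from UTC+1).
Jonas in UTC: 07:00-07:30, 08:45-12:45, 13:00-15:00 (add 3h to convert from UTC-3).
Chen ∩ Jonas: 07:15-07:30, 08:45-10:45.
The first common window of at least 90 minutes is 08:45-10:45, so the earliest start is 08:45.

08:45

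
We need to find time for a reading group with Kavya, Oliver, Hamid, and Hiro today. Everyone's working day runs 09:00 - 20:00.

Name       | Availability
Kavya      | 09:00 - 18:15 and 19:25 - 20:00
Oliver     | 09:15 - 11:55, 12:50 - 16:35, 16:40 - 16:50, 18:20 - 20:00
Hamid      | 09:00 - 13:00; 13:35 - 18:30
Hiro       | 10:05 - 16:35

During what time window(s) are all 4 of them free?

Kavya ∩ Oliver: 09:15-11:55, 12:50-16:35, 16:40-16:50, 19:25-20:00.
Kavya ∩ Oliver ∩ Hamid: 09:15-11:55, 12:50-13:00, 13:35-16:35, 16:40-16:50.
Kavya ∩ Oliver ∩ Hamid ∩ Hiro: 10:05-11:55, 12:50-13:00, 13:35-16:35.

10:05-11:55, 12:50-13:00, 13:35-16:35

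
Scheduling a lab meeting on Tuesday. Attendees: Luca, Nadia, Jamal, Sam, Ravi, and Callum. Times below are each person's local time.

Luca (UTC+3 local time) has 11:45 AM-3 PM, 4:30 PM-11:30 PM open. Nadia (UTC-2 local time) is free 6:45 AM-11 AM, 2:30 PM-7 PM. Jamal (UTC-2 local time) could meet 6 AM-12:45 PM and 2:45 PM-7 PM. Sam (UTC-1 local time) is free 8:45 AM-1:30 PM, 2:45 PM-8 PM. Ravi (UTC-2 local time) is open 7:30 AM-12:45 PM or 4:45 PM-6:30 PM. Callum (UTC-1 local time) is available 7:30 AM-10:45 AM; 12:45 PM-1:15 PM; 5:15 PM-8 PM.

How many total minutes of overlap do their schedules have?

225

Luca in UTC: 08:45-12:00, 13:30-20:30 (subtract 3h to convert from UTC+3).
Nadia in UTC: 08:45-13:00, 16:30-21:00 (add 2h to convert from UTC-2).
Jamal in UTC: 08:00-14:45, 16:45-21:00 (add 2h to convert from UTC-2).
Sam in UTC: 09:45-14:30, 15:45-21:00 (add 1h to convert from UTC-1).
Ravi in UTC: 09:30-14:45, 18:45-20:30 (add 2h to convert from UTC-2).
Callum in UTC: 08:30-11:45, 13:45-14:15, 18:15-21:00 (add 1h to convert from UTC-1).
Luca ∩ Nadia: 08:45-12:00, 16:30-20:30.
Luca ∩ Nadia ∩ Jamal: 08:45-12:00, 16:45-20:30.
Luca ∩ Nadia ∩ Jamal ∩ Sam: 09:45-12:00, 16:45-20:30.
Luca ∩ Nadia ∩ Jamal ∩ Sam ∩ Ravi: 09:45-12:00, 18:45-20:30.
Luca ∩ Nadia ∩ Jamal ∩ Sam ∩ Ravi ∩ Callum: 09:45-11:45, 18:45-20:30.
Summing the common windows: 120 + 105 = 225 minutes.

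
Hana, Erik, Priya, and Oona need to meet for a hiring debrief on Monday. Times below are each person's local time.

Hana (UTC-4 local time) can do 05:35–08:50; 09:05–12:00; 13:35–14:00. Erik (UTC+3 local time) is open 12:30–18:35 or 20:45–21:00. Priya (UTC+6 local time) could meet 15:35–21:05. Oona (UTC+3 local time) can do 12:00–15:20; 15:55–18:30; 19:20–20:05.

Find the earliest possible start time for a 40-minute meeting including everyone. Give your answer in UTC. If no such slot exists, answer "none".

09:35

Hana in UTC: 09:35-12:50, 13:05-16:00, 17:35-18:00 (add 4h to convert from UTC-4).
Erik in UTC: 09:30-15:35, 17:45-18:00 (subtract 3h to convert from UTC+3).
Priya in UTC: 09:35-15:05 (subtract 6h to convert from UTC+6).
Oona in UTC: 09:00-12:20, 12:55-15:30, 16:20-17:05 (subtract 3h to convert from UTC+3).
Hana ∩ Erik: 09:35-12:50, 13:05-15:35, 17:45-18:00.
Hana ∩ Erik ∩ Priya: 09:35-12:50, 13:05-15:05.
Hana ∩ Erik ∩ Priya ∩ Oona: 09:35-12:20, 13:05-15:05.
The first common window of at least 40 minutes is 09:35-12:20, so the earliest start is 09:35.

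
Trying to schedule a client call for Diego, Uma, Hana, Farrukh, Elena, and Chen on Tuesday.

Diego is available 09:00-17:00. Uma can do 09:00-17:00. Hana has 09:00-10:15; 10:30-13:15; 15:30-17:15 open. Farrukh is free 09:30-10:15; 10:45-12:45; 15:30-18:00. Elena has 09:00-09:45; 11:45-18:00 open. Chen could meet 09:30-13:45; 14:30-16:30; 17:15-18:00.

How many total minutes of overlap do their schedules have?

Diego ∩ Uma: 09:00-17:00.
Diego ∩ Uma ∩ Hana: 09:00-10:15, 10:30-13:15, 15:30-17:00.
Diego ∩ Uma ∩ Hana ∩ Farrukh: 09:30-10:15, 10:45-12:45, 15:30-17:00.
Diego ∩ Uma ∩ Hana ∩ Farrukh ∩ Elena: 09:30-09:45, 11:45-12:45, 15:30-17:00.
Diego ∩ Uma ∩ Hana ∩ Farrukh ∩ Elena ∩ Chen: 09:30-09:45, 11:45-12:45, 15:30-16:30.
Summing the common windows: 15 + 60 + 60 = 135 minutes.

135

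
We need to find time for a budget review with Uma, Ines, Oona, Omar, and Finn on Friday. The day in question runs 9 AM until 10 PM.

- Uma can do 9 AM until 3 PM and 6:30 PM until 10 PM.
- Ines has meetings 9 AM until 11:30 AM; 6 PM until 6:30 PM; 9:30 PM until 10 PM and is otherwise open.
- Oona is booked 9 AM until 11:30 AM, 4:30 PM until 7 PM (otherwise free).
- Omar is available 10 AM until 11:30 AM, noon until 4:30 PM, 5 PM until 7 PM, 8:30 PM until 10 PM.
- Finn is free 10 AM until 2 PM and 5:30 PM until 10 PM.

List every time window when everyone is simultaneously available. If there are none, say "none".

Uma free: 09:00-15:00, 18:30-22:00.
Ines free: 11:30-18:00, 18:30-21:30 (invert busy blocks within the working day).
Oona free: 11:30-16:30, 19:00-22:00 (invert busy blocks within the working day).
Omar free: 10:00-11:30, 12:00-16:30, 17:00-19:00, 20:30-22:00.
Finn free: 10:00-14:00, 17:30-22:00.
Uma ∩ Ines: 11:30-15:00, 18:30-21:30.
Uma ∩ Ines ∩ Oona: 11:30-15:00, 19:00-21:30.
Uma ∩ Ines ∩ Oona ∩ Omar: 12:00-15:00, 20:30-21:30.
Uma ∩ Ines ∩ Oona ∩ Omar ∩ Finn: 12:00-14:00, 20:30-21:30.

12:00-14:00, 20:30-21:30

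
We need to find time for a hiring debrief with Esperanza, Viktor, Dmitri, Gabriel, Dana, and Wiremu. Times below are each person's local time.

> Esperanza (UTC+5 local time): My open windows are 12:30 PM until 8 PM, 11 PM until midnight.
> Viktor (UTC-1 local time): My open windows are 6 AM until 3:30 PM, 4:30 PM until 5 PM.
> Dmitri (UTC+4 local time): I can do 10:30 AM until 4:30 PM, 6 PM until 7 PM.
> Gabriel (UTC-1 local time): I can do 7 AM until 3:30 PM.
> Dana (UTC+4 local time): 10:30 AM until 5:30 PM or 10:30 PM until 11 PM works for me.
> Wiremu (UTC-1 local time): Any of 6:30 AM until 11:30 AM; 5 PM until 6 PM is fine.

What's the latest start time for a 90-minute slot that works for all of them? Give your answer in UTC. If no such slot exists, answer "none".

Esperanza in UTC: 07:30-15:00, 18:00-19:00 (subtract 5h to convert from UTC+5).
Viktor in UTC: 07:00-16:30, 17:30-18:00 (add 1h to convert from UTC-1).
Dmitri in UTC: 06:30-12:30, 14:00-15:00 (subtract 4h to convert from UTC+4).
Gabriel in UTC: 08:00-16:30 (add 1h to convert from UTC-1).
Dana in UTC: 06:30-13:30, 18:30-19:00 (subtract 4h to convert from UTC+4).
Wiremu in UTC: 07:30-12:30, 18:00-19:00 (add 1h to convert from UTC-1).
Esperanza ∩ Viktor: 07:30-15:00.
Esperanza ∩ Viktor ∩ Dmitri: 07:30-12:30, 14:00-15:00.
Esperanza ∩ Viktor ∩ Dmitri ∩ Gabriel: 08:00-12:30, 14:00-15:00.
Esperanza ∩ Viktor ∩ Dmitri ∩ Gabriel ∩ Dana: 08:00-12:30.
Esperanza ∩ Viktor ∩ Dmitri ∩ Gabriel ∩ Dana ∩ Wiremu: 08:00-12:30.
The last common window of at least 90 minutes is 08:00-12:30; a 90-minute meeting can start as late as 11:00 and still end by 12:30.

11:00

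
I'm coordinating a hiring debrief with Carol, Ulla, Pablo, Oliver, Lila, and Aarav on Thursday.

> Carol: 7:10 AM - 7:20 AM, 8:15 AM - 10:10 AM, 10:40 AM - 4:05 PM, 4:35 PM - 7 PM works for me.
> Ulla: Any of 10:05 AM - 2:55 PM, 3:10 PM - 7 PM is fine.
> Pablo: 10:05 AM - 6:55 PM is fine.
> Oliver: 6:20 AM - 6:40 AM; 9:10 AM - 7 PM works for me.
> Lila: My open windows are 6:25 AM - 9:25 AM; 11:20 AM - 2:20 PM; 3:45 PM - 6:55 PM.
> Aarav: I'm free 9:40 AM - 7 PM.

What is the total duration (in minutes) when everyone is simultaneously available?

340

Carol ∩ Ulla: 10:05-10:10, 10:40-14:55, 15:10-16:05, 16:35-19:00.
Carol ∩ Ulla ∩ Pablo: 10:05-10:10, 10:40-14:55, 15:10-16:05, 16:35-18:55.
Carol ∩ Ulla ∩ Pablo ∩ Oliver: 10:05-10:10, 10:40-14:55, 15:10-16:05, 16:35-18:55.
Carol ∩ Ulla ∩ Pablo ∩ Oliver ∩ Lila: 11:20-14:20, 15:45-16:05, 16:35-18:55.
Carol ∩ Ulla ∩ Pablo ∩ Oliver ∩ Lila ∩ Aarav: 11:20-14:20, 15:45-16:05, 16:35-18:55.
So the common availability across everyone is 11:20-14:20, 15:45-16:05, 16:35-18:55.
Summing the common windows: 180 + 20 + 140 = 340 minutes.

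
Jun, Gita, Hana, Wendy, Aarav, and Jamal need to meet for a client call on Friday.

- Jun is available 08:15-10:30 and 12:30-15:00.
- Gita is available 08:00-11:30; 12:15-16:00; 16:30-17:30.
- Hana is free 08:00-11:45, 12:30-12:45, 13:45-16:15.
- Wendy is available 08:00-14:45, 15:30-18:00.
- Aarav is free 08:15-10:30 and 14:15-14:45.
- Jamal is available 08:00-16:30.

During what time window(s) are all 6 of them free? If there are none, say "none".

Jun ∩ Gita: 08:15-10:30, 12:30-15:00.
Jun ∩ Gita ∩ Hana: 08:15-10:30, 12:30-12:45, 13:45-15:00.
Jun ∩ Gita ∩ Hana ∩ Wendy: 08:15-10:30, 12:30-12:45, 13:45-14:45.
Jun ∩ Gita ∩ Hana ∩ Wendy ∩ Aarav: 08:15-10:30, 14:15-14:45.
Jun ∩ Gita ∩ Hana ∩ Wendy ∩ Aarav ∩ Jamal: 08:15-10:30, 14:15-14:45.
So the common availability across everyone is 08:15-10:30, 14:15-14:45.

08:15-10:30, 14:15-14:45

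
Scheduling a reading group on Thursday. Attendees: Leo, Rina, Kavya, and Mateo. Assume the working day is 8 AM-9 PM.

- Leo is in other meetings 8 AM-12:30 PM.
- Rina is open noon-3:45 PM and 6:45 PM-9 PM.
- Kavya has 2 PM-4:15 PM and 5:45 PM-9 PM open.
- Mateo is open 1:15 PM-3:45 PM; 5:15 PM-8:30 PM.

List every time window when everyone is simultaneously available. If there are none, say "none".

14:00-15:45, 18:45-20:30

Leo free: 12:30-21:00 (invert busy blocks within the working day).
Rina free: 12:00-15:45, 18:45-21:00.
Kavya free: 14:00-16:15, 17:45-21:00.
Mateo free: 13:15-15:45, 17:15-20:30.
Leo ∩ Rina: 12:30-15:45, 18:45-21:00.
Leo ∩ Rina ∩ Kavya: 14:00-15:45, 18:45-21:00.
Leo ∩ Rina ∩ Kavya ∩ Mateo: 14:00-15:45, 18:45-20:30.
Those are the intersection windows.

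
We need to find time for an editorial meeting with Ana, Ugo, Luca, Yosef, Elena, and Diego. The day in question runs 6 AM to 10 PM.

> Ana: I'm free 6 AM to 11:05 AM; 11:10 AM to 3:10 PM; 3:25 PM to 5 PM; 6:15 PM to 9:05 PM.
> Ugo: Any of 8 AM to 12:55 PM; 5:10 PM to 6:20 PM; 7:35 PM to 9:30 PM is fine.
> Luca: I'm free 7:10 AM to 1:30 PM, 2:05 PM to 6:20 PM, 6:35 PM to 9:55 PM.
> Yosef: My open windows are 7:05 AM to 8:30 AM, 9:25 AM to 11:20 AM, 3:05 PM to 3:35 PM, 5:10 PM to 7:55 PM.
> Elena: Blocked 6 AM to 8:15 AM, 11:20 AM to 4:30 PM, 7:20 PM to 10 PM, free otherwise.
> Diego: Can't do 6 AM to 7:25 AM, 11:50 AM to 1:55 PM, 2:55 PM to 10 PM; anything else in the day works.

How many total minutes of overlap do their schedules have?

125

Ana free: 06:00-11:05, 11:10-15:10, 15:25-17:00, 18:15-21:05.
Ugo free: 08:00-12:55, 17:10-18:20, 19:35-21:30.
Luca free: 07:10-13:30, 14:05-18:20, 18:35-21:55.
Yosef free: 07:05-08:30, 09:25-11:20, 15:05-15:35, 17:10-19:55.
Elena free: 08:15-11:20, 16:30-19:20 (invert busy blocks within the working day).
Diego free: 07:25-11:50, 13:55-14:55 (invert busy blocks within the working day).
Ana ∩ Ugo: 08:00-11:05, 11:10-12:55, 18:15-18:20, 19:35-21:05.
Ana ∩ Ugo ∩ Luca: 08:00-11:05, 11:10-12:55, 18:15-18:20, 19:35-21:05.
Ana ∩ Ugo ∩ Luca ∩ Yosef: 08:00-08:30, 09:25-11:05, 11:10-11:20, 18:15-18:20, 19:35-19:55.
Ana ∩ Ugo ∩ Luca ∩ Yosef ∩ Elena: 08:15-08:30, 09:25-11:05, 11:10-11:20, 18:15-18:20.
Ana ∩ Ugo ∩ Luca ∩ Yosef ∩ Elena ∩ Diego: 08:15-08:30, 09:25-11:05, 11:10-11:20.
So the common availability across everyone is 08:15-08:30, 09:25-11:05, 11:10-11:20.
Summing the common windows: 15 + 100 + 10 = 125 minutes.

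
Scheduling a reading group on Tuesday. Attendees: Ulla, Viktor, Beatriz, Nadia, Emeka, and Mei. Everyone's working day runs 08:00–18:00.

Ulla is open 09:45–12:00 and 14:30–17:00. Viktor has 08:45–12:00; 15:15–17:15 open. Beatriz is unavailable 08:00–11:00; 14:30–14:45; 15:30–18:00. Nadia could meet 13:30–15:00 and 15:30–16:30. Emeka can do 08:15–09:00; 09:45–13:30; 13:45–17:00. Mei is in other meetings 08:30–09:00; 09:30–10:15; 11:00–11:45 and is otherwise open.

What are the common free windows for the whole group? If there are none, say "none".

none

Ulla free: 09:45-12:00, 14:30-17:00.
Viktor free: 08:45-12:00, 15:15-17:15.
Beatriz free: 11:00-14:30, 14:45-15:30 (invert busy blocks within the working day).
Nadia free: 13:30-15:00, 15:30-16:30.
Emeka free: 08:15-09:00, 09:45-13:30, 13:45-17:00.
Mei free: 08:00-08:30, 09:00-09:30, 10:15-11:00, 11:45-18:00 (invert busy blocks within the working day).
Ulla ∩ Viktor: 09:45-12:00, 15:15-17:00.
Ulla ∩ Viktor ∩ Beatriz: 11:00-12:00, 15:15-15:30.
Ulla ∩ Viktor ∩ Beatriz ∩ Nadia: ∅.
Ulla ∩ Viktor ∩ Beatriz ∩ Nadia ∩ Emeka: ∅.
Ulla ∩ Viktor ∩ Beatriz ∩ Nadia ∩ Emeka ∩ Mei: ∅.
There is no time when everyone is free.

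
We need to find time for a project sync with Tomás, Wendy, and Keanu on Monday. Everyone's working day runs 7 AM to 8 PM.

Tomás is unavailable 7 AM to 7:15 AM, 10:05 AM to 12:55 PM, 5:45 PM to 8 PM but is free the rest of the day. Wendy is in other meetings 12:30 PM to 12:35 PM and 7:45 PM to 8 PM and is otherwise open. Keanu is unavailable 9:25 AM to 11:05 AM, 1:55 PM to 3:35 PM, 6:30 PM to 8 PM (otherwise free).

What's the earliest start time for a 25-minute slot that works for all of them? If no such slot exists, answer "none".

Tomás free: 07:15-10:05, 12:55-17:45 (invert busy blocks within the working day).
Wendy free: 07:00-12:30, 12:35-19:45 (invert busy blocks within the working day).
Keanu free: 07:00-09:25, 11:05-13:55, 15:35-18:30 (invert busy blocks within the working day).
Tomás ∩ Wendy: 07:15-10:05, 12:55-17:45.
Tomás ∩ Wendy ∩ Keanu: 07:15-09:25, 12:55-13:55, 15:35-17:45.
The first common window of at least 25 minutes is 07:15-09:25, so the earliest start is 07:15.

07:15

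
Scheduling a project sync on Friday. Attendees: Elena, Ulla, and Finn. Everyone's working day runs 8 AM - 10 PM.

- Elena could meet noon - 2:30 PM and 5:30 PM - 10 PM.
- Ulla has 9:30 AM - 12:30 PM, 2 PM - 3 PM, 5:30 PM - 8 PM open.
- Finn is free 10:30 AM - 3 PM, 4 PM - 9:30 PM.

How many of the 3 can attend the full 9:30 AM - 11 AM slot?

Ulla can make the full 09:30-11:00 slot — that's 1.

1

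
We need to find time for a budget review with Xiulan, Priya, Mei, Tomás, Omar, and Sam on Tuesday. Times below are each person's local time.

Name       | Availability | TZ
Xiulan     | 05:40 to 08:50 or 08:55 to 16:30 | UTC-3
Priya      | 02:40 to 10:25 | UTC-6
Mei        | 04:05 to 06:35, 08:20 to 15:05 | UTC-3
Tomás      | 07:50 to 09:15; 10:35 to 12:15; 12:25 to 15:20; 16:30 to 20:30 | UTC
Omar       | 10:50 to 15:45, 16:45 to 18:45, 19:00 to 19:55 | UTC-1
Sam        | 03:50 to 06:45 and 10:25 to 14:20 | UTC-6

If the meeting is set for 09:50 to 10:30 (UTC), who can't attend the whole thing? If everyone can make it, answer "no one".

Mei, Omar, Tomás

Xiulan in UTC: 08:40-11:50, 11:55-19:30 (add 3h to convert from UTC-3).
Priya in UTC: 08:40-16:25 (add 6h to convert from UTC-6).
Mei in UTC: 07:05-09:35, 11:20-18:05 (add 3h to convert from UTC-3).
Tomás in UTC: 07:50-09:15, 10:35-12:15, 12:25-15:20, 16:30-20:30.
Omar in UTC: 11:50-16:45, 17:45-19:45, 20:00-20:55 (add 1h to convert from UTC-1).
Sam in UTC: 09:50-12:45, 16:25-20:20 (add 6h to convert from UTC-6).
Xiulan: free for 09:50-10:30. Priya: free for 09:50-10:30. Mei: not fully free for 09:50-10:30. Tomás: not fully free for 09:50-10:30. Omar: not fully free for 09:50-10:30. Sam: free for 09:50-10:30.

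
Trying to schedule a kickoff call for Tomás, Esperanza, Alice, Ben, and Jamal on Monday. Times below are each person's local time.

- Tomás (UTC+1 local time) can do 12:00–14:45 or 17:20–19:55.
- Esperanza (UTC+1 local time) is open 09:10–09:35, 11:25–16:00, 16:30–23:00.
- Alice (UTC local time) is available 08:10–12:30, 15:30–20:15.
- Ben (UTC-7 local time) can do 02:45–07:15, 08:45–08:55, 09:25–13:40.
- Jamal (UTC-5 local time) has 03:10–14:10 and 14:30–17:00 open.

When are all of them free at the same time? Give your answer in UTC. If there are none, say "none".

Tomás in UTC: 11:00-13:45, 16:20-18:55 (subtract 1h to convert from UTC+1).
Esperanza in UTC: 08:10-08:35, 10:25-15:00, 15:30-22:00 (subtract 1h to convert from UTC+1).
Alice in UTC: 08:10-12:30, 15:30-20:15.
Ben in UTC: 09:45-14:15, 15:45-15:55, 16:25-20:40 (add 7h to convert from UTC-7).
Jamal in UTC: 08:10-19:10, 19:30-22:00 (add 5h to convert from UTC-5).
Tomás ∩ Esperanza: 11:00-13:45, 16:20-18:55.
Tomás ∩ Esperanza ∩ Alice: 11:00-12:30, 16:20-18:55.
Tomás ∩ Esperanza ∩ Alice ∩ Ben: 11:00-12:30, 16:25-18:55.
Tomás ∩ Esperanza ∩ Alice ∩ Ben ∩ Jamal: 11:00-12:30, 16:25-18:55.

11:00-12:30, 16:25-18:55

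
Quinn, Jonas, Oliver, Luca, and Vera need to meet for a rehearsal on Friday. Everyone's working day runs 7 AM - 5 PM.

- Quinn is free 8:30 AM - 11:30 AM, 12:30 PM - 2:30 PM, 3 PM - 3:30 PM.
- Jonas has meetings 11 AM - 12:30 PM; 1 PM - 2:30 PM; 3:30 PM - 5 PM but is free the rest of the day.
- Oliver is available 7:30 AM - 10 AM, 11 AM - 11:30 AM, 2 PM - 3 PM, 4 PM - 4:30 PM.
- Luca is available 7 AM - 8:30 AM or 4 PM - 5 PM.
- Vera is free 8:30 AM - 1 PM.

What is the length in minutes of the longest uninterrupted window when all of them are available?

Quinn free: 08:30-11:30, 12:30-14:30, 15:00-15:30.
Jonas free: 07:00-11:00, 12:30-13:00, 14:30-15:30 (invert busy blocks within the working day).
Oliver free: 07:30-10:00, 11:00-11:30, 14:00-15:00, 16:00-16:30.
Luca free: 07:00-08:30, 16:00-17:00.
Vera free: 08:30-13:00.
Quinn ∩ Jonas: 08:30-11:00, 12:30-13:00, 15:00-15:30.
Quinn ∩ Jonas ∩ Oliver: 08:30-10:00.
Quinn ∩ Jonas ∩ Oliver ∩ Luca: ∅.
Quinn ∩ Jonas ∩ Oliver ∩ Luca ∩ Vera: ∅.
There is no time when everyone is free.
No common window exists, so the longest block is 0 minutes.

0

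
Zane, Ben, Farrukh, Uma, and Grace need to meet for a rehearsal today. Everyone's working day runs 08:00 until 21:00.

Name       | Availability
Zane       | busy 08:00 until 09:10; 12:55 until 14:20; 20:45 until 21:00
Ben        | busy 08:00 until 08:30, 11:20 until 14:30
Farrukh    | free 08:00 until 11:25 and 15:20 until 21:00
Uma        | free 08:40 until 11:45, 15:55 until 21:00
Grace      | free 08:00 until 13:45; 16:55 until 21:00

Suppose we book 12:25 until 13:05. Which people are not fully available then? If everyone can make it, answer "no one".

Zane free: 09:10-12:55, 14:20-20:45 (invert busy blocks within the working day).
Ben free: 08:30-11:20, 14:30-21:00 (invert busy blocks within the working day).
Farrukh free: 08:00-11:25, 15:20-21:00.
Uma free: 08:40-11:45, 15:55-21:00.
Grace free: 08:00-13:45, 16:55-21:00.
Zane: not fully free for 12:25-13:05. Ben: not fully free for 12:25-13:05. Farrukh: not fully free for 12:25-13:05. Uma: not fully free for 12:25-13:05. Grace: free for 12:25-13:05.

Ben, Farrukh, Uma, Zane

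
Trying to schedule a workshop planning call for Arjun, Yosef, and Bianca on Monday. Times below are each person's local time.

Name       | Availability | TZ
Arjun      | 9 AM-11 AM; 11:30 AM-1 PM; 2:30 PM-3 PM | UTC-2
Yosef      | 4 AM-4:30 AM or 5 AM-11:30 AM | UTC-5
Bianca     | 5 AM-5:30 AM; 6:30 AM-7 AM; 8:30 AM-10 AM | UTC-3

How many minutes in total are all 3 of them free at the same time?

90

Arjun in UTC: 11:00-13:00, 13:30-15:00, 16:30-17:00 (add 2h to convert from UTC-2).
Yosef in UTC: 09:00-09:30, 10:00-16:30 (add 5h to convert from UTC-5).
Bianca in UTC: 08:00-08:30, 09:30-10:00, 11:30-13:00 (add 3h to convert from UTC-3).
Arjun ∩ Yosef: 11:00-13:00, 13:30-15:00.
Arjun ∩ Yosef ∩ Bianca: 11:30-13:00.
That's a single block of 90 minutes.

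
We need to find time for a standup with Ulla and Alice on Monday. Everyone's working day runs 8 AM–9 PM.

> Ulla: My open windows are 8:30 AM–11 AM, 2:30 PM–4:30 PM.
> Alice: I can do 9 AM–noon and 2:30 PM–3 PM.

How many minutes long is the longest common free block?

120

Ulla ∩ Alice: 09:00-11:00, 14:30-15:00.
The longest is 09:00-11:00 at 120 minutes.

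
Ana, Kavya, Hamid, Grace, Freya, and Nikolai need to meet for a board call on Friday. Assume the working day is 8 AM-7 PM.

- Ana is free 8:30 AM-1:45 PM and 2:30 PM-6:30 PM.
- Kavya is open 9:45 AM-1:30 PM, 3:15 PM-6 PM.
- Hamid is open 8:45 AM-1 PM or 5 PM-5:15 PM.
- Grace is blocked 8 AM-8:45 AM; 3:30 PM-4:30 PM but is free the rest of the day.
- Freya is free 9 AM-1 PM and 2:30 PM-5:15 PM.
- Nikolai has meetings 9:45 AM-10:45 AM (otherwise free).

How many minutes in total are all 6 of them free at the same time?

150

Ana free: 08:30-13:45, 14:30-18:30.
Kavya free: 09:45-13:30, 15:15-18:00.
Hamid free: 08:45-13:00, 17:00-17:15.
Grace free: 08:45-15:30, 16:30-19:00 (invert busy blocks within the working day).
Freya free: 09:00-13:00, 14:30-17:15.
Nikolai free: 08:00-09:45, 10:45-19:00 (invert busy blocks within the working day).
Ana ∩ Kavya: 09:45-13:30, 15:15-18:00.
Ana ∩ Kavya ∩ Hamid: 09:45-13:00, 17:00-17:15.
Ana ∩ Kavya ∩ Hamid ∩ Grace: 09:45-13:00, 17:00-17:15.
Ana ∩ Kavya ∩ Hamid ∩ Grace ∩ Freya: 09:45-13:00, 17:00-17:15.
Ana ∩ Kavya ∩ Hamid ∩ Grace ∩ Freya ∩ Nikolai: 10:45-13:00, 17:00-17:15.
Summing the common windows: 135 + 15 = 150 minutes.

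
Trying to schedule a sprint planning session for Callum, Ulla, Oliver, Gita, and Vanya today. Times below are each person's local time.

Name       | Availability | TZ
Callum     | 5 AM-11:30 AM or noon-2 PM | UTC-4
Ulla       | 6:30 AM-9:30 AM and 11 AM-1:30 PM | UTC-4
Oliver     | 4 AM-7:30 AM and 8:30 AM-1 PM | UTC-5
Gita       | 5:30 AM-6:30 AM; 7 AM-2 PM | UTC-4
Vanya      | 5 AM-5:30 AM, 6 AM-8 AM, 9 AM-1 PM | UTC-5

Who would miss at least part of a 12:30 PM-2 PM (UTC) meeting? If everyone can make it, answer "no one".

Callum in UTC: 09:00-15:30, 16:00-18:00 (add 4h to convert from UTC-4).
Ulla in UTC: 10:30-13:30, 15:00-17:30 (add 4h to convert from UTC-4).
Oliver in UTC: 09:00-12:30, 13:30-18:00 (add 5h to convert from UTC-5).
Gita in UTC: 09:30-10:30, 11:00-18:00 (add 4h to convert from UTC-4).
Vanya in UTC: 10:00-10:30, 11:00-13:00, 14:00-18:00 (add 5h to convert from UTC-5).
Callum: free for 12:30-14:00. Ulla: not fully free for 12:30-14:00. Oliver: not fully free for 12:30-14:00. Gita: free for 12:30-14:00. Vanya: not fully free for 12:30-14:00.

Oliver, Ulla, Vanya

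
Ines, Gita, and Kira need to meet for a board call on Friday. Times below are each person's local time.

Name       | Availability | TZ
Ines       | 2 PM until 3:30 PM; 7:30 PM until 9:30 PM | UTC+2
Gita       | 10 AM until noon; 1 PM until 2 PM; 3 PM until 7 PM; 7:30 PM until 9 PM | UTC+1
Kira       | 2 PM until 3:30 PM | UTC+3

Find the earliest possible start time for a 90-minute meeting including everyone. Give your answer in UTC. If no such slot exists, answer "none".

Ines in UTC: 12:00-13:30, 17:30-19:30 (subtract 2h to convert from UTC+2).
Gita in UTC: 09:00-11:00, 12:00-13:00, 14:00-18:00, 18:30-20:00 (subtract 1h to convert from UTC+1).
Kira in UTC: 11:00-12:30 (subtract 3h to convert from UTC+3).
Ines ∩ Gita: 12:00-13:00, 17:30-18:00, 18:30-19:30.
Ines ∩ Gita ∩ Kira: 12:00-12:30.
No common window is at least 90 minutes long.

none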